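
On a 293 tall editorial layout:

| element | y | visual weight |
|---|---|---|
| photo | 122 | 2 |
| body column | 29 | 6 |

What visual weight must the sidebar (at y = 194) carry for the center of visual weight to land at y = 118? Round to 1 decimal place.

Known weights sum to 2 + 6 = 8; their moment is 2·122 + 6·29 = 418.
Balance at y = 118 requires (418 + w·194) / (8 + w) = 118.
Rearranging, w·(194 − 118) = 118·8 − 418 = 526, so w ≈ 526/76 = 6.92.

w ≈ 6.9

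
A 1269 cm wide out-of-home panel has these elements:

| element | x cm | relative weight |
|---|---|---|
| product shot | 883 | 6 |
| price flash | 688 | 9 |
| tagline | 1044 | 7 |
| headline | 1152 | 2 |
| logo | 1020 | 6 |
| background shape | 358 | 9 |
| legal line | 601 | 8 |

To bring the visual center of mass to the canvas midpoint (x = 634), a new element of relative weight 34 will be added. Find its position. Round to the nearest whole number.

x ≈ 474

New total weight: (6 + 9 + 7 + 2 + 6 + 9 + 8) + 34 = 81.
x: need Σw·x = 81·634 = 51354. Existing = 6·883 + 9·688 + 7·1044 + 2·1152 + 6·1020 + 9·358 + 8·601 = 35252. Remainder 16102 / 34 ≈ 473.59.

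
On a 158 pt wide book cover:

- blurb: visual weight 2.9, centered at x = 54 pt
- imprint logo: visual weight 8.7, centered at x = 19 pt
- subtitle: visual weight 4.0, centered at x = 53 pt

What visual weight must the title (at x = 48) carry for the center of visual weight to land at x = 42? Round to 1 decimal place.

Fixed elements: Σw = 2.9 + 8.7 + 4.0 = 15.6, Σw·x = 2.9·54 + 8.7·19 + 4.0·53 = 533.9.
Set Σw·x/Σw = 42: (533.9 + 48w) = 42·(15.6 + w).
Rearranging, w·(48 − 42) = 42·15.6 − 533.9 = 121.3, so w ≈ 121.3/6 = 20.22.

w ≈ 20.2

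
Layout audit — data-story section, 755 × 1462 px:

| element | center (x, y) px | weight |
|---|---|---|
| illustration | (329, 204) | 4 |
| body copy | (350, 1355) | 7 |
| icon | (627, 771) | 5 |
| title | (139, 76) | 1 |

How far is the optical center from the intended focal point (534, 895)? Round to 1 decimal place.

Weights sum to 4 + 7 + 5 + 1 = 17.
x: (4·329 + 7·350 + 5·627 + 1·139) / 17 = 7040 / 17 ≈ 414.12
y: (4·204 + 7·1355 + 5·771 + 1·76) / 17 = 14232 / 17 ≈ 837.18
Relative to (534, 895): Δ = (-119.88, -57.82); |Δ| = √(-119.88² + -57.82²) ≈ 133.10.

≈ 133.1 px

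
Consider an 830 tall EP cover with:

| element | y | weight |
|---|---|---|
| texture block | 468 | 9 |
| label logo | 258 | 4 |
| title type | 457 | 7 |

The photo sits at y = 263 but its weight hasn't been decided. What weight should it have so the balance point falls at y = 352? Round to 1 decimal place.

Known weights sum to 9 + 4 + 7 = 20; their moment is 9·468 + 4·258 + 7·457 = 8443.
Balance at y = 352 requires (8443 + w·263) / (20 + w) = 352.
Rearranging, w·(263 − 352) = 352·20 − 8443 = -1403, so w ≈ -1403/-89 = 15.76.

w ≈ 15.8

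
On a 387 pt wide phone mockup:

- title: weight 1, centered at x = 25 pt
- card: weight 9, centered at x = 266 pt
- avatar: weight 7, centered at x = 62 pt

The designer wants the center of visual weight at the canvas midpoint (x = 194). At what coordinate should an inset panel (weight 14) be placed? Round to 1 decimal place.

After adding the inset panel, total weight = 1 + 9 + 7 + 14 = 31.
Along x: (2853 + 14·x) / 31 = 194 (existing moment 1·25 + 9·266 + 7·62 = 2853) ⇒ x = (6014 − 2853) / 14 ≈ 225.79.

x ≈ 225.8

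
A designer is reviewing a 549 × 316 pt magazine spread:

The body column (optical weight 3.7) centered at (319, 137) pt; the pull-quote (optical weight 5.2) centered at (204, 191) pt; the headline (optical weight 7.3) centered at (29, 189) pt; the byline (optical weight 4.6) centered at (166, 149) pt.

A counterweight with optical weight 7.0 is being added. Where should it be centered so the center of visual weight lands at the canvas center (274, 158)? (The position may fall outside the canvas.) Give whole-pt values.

(629, 118)

New total weight: (3.7 + 5.2 + 7.3 + 4.6) + 7.0 = 27.8.
x: target moment 27.8×274 = 7617.2; current 3.7·319 + 5.2·204 + 7.3·29 + 4.6·166 = 3216.4; the counterweight supplies 4400.8, so x = 4400.8/7.0 ≈ 628.69.
y: target moment 27.8×158 = 4392.4; current 3.7·137 + 5.2·191 + 7.3·189 + 4.6·149 = 3565.2; the counterweight supplies 827.2, so y = 827.2/7.0 ≈ 118.17.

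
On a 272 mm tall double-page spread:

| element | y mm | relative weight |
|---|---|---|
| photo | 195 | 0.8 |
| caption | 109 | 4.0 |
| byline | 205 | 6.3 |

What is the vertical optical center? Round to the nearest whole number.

Σw = 0.8 + 4.0 + 6.3 = 11.1.
y-moment: 0.8·195 + 4.0·109 + 6.3·205 = 1883.5; centroid 1883.5/11.1 ≈ 169.68.

y ≈ 170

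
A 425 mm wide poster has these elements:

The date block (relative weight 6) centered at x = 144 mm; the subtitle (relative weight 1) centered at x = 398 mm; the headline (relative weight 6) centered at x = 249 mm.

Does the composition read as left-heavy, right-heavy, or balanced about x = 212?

Σw = 6 + 1 + 6 = 13.
x-moment: 6·144 + 1·398 + 6·249 = 2756; centroid 2756/13 ≈ 212.00.
212.00 = 212 exactly: balanced.

balanced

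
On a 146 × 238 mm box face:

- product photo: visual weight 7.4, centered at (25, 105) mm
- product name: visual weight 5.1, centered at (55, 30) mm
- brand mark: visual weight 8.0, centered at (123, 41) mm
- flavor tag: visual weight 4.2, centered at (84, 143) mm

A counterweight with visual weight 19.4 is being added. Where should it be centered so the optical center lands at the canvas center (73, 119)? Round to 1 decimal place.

(73.0, 174.7)

New total weight: (7.4 + 5.1 + 8.0 + 4.2) + 19.4 = 44.1.
Along x: (1802.3 + 19.4·x) / 44.1 = 73 (existing moment 7.4·25 + 5.1·55 + 8.0·123 + 4.2·84 = 1802.3) ⇒ x = (3219.3 − 1802.3) / 19.4 ≈ 73.04.
Along y: (1858.6 + 19.4·y) / 44.1 = 119 (existing moment 7.4·105 + 5.1·30 + 8.0·41 + 4.2·143 = 1858.6) ⇒ y = (5247.9 − 1858.6) / 19.4 ≈ 174.71.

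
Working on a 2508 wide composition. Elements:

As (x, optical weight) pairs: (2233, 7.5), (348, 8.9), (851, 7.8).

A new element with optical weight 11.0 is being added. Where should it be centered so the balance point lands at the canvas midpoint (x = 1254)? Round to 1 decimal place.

x ≈ 1605.3

After adding the new element, total weight = 7.5 + 8.9 + 7.8 + 11.0 = 35.2.
x: target moment 35.2×1254 = 44140.8; current 7.5·2233 + 8.9·348 + 7.8·851 = 26482.5; the new element supplies 17658.3, so x = 17658.3/11.0 ≈ 1605.30.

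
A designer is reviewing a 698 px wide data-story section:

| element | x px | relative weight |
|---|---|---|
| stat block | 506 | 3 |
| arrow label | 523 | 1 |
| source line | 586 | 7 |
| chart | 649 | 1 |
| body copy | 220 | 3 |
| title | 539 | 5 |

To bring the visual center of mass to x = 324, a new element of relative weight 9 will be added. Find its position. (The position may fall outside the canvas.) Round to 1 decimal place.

With the new element, Σw becomes 3 + 1 + 7 + 1 + 3 + 5 + 9 = 29.
x: need Σw·x = 29·324 = 9396. Existing = 3·506 + 1·523 + 7·586 + 1·649 + 3·220 + 5·539 = 10147. Remainder -751 / 9 ≈ -83.44.

x ≈ -83.4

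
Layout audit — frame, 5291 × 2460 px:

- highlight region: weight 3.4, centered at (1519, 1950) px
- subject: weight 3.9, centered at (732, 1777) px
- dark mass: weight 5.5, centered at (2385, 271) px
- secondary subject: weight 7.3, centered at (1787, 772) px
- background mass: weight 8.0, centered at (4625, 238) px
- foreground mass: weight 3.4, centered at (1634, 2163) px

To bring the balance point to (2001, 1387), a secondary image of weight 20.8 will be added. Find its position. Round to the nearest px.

(1342, 2048)

New total weight: (3.4 + 3.9 + 5.5 + 7.3 + 8.0 + 3.4) + 20.8 = 52.3.
x: need Σw·x = 52.3·2001 = 104652.3. Existing = 3.4·1519 + 3.9·732 + 5.5·2385 + 7.3·1787 + 8.0·4625 + 3.4·1634 = 76737.6. Remainder 27914.7 / 20.8 ≈ 1342.05.
y: need Σw·y = 52.3·1387 = 72540.1. Existing = 3.4·1950 + 3.9·1777 + 5.5·271 + 7.3·772 + 8.0·238 + 3.4·2163 = 29944.6. Remainder 42595.5 / 20.8 ≈ 2047.86.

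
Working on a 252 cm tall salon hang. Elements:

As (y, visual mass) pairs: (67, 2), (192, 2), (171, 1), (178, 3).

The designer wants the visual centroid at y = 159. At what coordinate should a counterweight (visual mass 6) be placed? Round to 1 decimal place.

With the counterweight, Σw becomes 2 + 2 + 1 + 3 + 6 = 14.
Along y: (1223 + 6·y) / 14 = 159 (existing moment 2·67 + 2·192 + 1·171 + 3·178 = 1223) ⇒ y = (2226 − 1223) / 6 ≈ 167.17.

y ≈ 167.2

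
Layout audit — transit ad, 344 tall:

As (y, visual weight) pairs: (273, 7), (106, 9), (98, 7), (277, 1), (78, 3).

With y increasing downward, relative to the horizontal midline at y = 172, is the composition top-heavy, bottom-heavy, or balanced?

Total weight = 7 + 9 + 7 + 1 + 3 = 27.
y-moment: 7·273 + 9·106 + 7·98 + 1·277 + 3·78 = 4062; centroid 4062/27 ≈ 150.44.
Since 150.4 is above (smaller y than) 172, the composition reads top-heavy.

top-heavy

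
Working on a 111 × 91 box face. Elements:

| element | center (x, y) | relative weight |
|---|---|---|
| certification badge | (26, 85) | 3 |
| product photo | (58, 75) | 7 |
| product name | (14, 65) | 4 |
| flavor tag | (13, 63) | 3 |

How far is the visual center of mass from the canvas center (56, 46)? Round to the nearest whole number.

≈ 34

Σw = 3 + 7 + 4 + 3 = 17.
x: (3·26 + 7·58 + 4·14 + 3·13) / 17 = 579 / 17 ≈ 34.06
y: (3·85 + 7·75 + 4·65 + 3·63) / 17 = 1229 / 17 ≈ 72.29
From (56, 46): dx = -21.94, dy = 26.29, so the distance is √(dx²+dy²) ≈ 34.25.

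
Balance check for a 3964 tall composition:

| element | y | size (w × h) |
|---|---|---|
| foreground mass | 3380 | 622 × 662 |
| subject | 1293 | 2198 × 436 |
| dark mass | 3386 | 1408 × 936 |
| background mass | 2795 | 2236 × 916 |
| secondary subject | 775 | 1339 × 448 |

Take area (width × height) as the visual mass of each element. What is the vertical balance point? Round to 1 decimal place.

y ≈ 2489.3

Areas → weights: foreground mass 622·662 = 411764, subject 2198·436 = 958328, dark mass 1408·936 = 1317888, background mass 2236·916 = 2048176, secondary subject 1339·448 = 599872; Σw = 5336028.
y: (411764·3380 + 958328·1293 + 1317888·3386 + 2048176·2795 + 599872·775) / 5336028 = 13282801912 / 5336028 ≈ 2489.27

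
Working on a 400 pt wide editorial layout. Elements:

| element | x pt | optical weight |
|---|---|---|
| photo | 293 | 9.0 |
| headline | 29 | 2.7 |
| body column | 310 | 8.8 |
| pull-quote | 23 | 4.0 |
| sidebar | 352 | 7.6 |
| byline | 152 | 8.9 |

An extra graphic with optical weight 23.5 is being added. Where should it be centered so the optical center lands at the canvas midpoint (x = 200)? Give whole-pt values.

New total weight: (9.0 + 2.7 + 8.8 + 4.0 + 7.6 + 8.9) + 23.5 = 64.5.
x: need Σw·x = 64.5·200 = 12900.0. Existing = 9.0·293 + 2.7·29 + 8.8·310 + 4.0·23 + 7.6·352 + 8.9·152 = 9563.3. Remainder 3336.7 / 23.5 ≈ 141.99.

x ≈ 142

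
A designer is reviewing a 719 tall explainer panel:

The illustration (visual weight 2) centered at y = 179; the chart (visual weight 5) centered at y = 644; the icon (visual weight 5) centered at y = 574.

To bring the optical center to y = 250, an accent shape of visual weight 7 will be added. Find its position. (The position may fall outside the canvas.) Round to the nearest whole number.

y ≈ -243

New total weight: (2 + 5 + 5) + 7 = 19.
Along y: (6448 + 7·y) / 19 = 250 (existing moment 2·179 + 5·644 + 5·574 = 6448) ⇒ y = (4750 − 6448) / 7 ≈ -242.57.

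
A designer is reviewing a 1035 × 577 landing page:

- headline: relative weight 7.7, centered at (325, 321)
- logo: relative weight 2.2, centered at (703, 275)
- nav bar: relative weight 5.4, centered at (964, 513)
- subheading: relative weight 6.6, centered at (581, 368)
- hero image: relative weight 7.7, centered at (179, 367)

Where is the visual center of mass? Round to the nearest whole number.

Σw = 7.7 + 2.2 + 5.4 + 6.6 + 7.7 = 29.6.
Σw·x = 7.7·325 + 2.2·703 + 5.4·964 + 6.6·581 + 7.7·179 = 14467.6, so x̄ = 14467.6/29.6 ≈ 488.77.
Σw·y = 7.7·321 + 2.2·275 + 5.4·513 + 6.6·368 + 7.7·367 = 11101.6, so ȳ = 11101.6/29.6 ≈ 375.05.

(489, 375)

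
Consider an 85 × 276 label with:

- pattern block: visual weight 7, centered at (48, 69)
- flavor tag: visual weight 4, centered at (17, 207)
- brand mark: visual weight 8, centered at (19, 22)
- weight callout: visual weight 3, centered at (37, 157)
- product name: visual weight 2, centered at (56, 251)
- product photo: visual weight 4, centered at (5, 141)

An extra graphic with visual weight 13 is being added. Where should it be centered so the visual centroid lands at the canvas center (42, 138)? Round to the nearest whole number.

After adding the extra graphic, total weight = 7 + 4 + 8 + 3 + 2 + 4 + 13 = 41.
Along x: (799 + 13·x) / 41 = 42 (existing moment 7·48 + 4·17 + 8·19 + 3·37 + 2·56 + 4·5 = 799) ⇒ x = (1722 − 799) / 13 ≈ 71.00.
Along y: (3024 + 13·y) / 41 = 138 (existing moment 7·69 + 4·207 + 8·22 + 3·157 + 2·251 + 4·141 = 3024) ⇒ y = (5658 − 3024) / 13 ≈ 202.62.

(71, 203)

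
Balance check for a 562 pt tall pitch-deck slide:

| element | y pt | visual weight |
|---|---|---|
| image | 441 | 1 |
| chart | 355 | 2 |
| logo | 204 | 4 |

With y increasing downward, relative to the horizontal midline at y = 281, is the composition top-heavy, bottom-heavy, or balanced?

balanced

Total weight = 1 + 2 + 4 = 7.
y: (1·441 + 2·355 + 4·204) / 7 = 1967 / 7 ≈ 281.00
That equals the midline 281 — balanced.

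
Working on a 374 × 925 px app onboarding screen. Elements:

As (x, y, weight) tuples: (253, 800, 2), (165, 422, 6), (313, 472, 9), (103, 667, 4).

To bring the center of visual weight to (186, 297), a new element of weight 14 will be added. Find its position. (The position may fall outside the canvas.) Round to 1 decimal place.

(127.5, -46.6)

New total weight: (2 + 6 + 9 + 4) + 14 = 35.
Along x: (4725 + 14·x) / 35 = 186 (existing moment 2·253 + 6·165 + 9·313 + 4·103 = 4725) ⇒ x = (6510 − 4725) / 14 ≈ 127.50.
Along y: (11048 + 14·y) / 35 = 297 (existing moment 2·800 + 6·422 + 9·472 + 4·667 = 11048) ⇒ y = (10395 − 11048) / 14 ≈ -46.64.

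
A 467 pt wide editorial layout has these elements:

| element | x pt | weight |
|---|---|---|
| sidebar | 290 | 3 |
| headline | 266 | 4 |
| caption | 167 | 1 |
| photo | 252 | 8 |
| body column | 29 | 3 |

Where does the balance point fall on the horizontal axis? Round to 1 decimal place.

x ≈ 221.3

Total weight = 3 + 4 + 1 + 8 + 3 = 19.
x-moment: 3·290 + 4·266 + 1·167 + 8·252 + 3·29 = 4204; centroid 4204/19 ≈ 221.26.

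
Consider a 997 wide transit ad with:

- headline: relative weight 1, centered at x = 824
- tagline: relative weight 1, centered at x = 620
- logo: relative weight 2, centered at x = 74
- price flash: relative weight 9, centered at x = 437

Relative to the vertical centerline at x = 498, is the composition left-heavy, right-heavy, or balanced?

Σw = 1 + 1 + 2 + 9 = 13.
x: (1·824 + 1·620 + 2·74 + 9·437) / 13 = 5525 / 13 ≈ 425.00
425.0 vs midline 498 → left-heavy.

left-heavy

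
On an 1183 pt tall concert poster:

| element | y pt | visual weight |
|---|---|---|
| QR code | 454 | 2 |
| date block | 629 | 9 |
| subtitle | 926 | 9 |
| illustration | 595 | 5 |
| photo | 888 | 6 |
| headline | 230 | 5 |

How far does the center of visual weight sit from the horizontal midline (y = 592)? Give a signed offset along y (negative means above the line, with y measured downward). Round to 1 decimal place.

Weights sum to 2 + 9 + 9 + 5 + 6 + 5 = 36.
Σw·y = 24356; ȳ = 24356/36 ≈ 676.56.
Difference: 676.56 − 592 ≈ 84.56.

≈ 84.6 pt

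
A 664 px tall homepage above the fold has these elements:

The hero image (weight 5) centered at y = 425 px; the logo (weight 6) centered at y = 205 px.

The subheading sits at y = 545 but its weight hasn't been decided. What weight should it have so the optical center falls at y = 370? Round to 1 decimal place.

w ≈ 4.1

Fixed elements: Σw = 5 + 6 = 11, Σw·y = 5·425 + 6·205 = 3355.
Set Σw·y/Σw = 370: (3355 + 545w) = 370·(11 + w).
Solving: w = (370·11 − 3355) / (545 − 370) = 715 / 175 ≈ 4.09.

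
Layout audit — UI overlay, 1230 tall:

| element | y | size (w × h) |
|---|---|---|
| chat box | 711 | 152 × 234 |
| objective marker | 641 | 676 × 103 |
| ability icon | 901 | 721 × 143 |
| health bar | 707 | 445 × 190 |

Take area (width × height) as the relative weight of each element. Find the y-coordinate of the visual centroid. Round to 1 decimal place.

Areas: chat box 152·234 = 35568, objective marker 676·103 = 69628, ability icon 721·143 = 103103, health bar 445·190 = 84550. Total weight = 292849.
y-moment: 35568·711 + 69628·641 + 103103·901 + 84550·707 = 222593049; centroid 222593049/292849 ≈ 760.09.

y ≈ 760.1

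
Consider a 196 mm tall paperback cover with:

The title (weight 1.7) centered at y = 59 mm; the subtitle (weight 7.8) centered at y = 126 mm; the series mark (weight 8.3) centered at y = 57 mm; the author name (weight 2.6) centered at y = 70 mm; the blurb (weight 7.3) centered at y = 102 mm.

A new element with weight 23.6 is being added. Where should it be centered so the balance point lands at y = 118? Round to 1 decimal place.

y ≈ 151.3

New total weight: (1.7 + 7.8 + 8.3 + 2.6 + 7.3) + 23.6 = 51.3.
y: need Σw·y = 51.3·118 = 6053.4. Existing = 1.7·59 + 7.8·126 + 8.3·57 + 2.6·70 + 7.3·102 = 2482.8. Remainder 3570.6 / 23.6 ≈ 151.30.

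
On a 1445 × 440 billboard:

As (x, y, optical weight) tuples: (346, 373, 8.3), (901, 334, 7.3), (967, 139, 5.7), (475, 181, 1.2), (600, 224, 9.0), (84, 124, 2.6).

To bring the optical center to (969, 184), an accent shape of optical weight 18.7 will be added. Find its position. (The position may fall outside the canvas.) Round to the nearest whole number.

After adding the accent shape, total weight = 8.3 + 7.3 + 5.7 + 1.2 + 9.0 + 2.6 + 18.7 = 52.8.
x: target moment 52.8×969 = 51163.2; current 8.3·346 + 7.3·901 + 5.7·967 + 1.2·475 + 9.0·600 + 2.6·84 = 21149.4; the accent shape supplies 30013.8, so x = 30013.8/18.7 ≈ 1605.02.
y: target moment 52.8×184 = 9715.2; current 8.3·373 + 7.3·334 + 5.7·139 + 1.2·181 + 9.0·224 + 2.6·124 = 8882.0; the accent shape supplies 833.2, so y = 833.2/18.7 ≈ 44.56.

(1605, 45)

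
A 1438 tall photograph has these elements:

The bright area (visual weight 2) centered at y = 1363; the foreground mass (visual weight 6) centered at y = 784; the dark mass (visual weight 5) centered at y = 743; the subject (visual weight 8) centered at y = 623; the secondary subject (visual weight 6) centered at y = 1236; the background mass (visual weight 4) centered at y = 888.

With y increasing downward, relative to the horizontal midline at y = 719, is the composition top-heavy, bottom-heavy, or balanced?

Σw = 2 + 6 + 5 + 8 + 6 + 4 = 31.
y: moment 27097 / weight 31 ≈ 874.10
874.1 lies below (larger y than) the midline 719, so the layout is bottom-heavy.

bottom-heavy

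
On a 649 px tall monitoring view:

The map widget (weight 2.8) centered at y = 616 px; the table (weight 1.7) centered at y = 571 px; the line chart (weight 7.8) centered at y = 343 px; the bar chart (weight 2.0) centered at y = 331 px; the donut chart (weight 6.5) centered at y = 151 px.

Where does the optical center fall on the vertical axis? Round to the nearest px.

Weights sum to 2.8 + 1.7 + 7.8 + 2.0 + 6.5 = 20.8.
Σw·y = 2.8·616 + 1.7·571 + 7.8·343 + 2.0·331 + 6.5·151 = 7014.4, so ȳ = 7014.4/20.8 ≈ 337.23.

y ≈ 337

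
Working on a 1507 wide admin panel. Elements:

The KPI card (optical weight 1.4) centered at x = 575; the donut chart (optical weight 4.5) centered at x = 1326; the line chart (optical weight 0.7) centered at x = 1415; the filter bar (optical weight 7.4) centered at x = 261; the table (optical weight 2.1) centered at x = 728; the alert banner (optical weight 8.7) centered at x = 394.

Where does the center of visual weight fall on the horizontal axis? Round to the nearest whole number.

Total weight = 1.4 + 4.5 + 0.7 + 7.4 + 2.1 + 8.7 = 24.8.
x-moment: 1.4·575 + 4.5·1326 + 0.7·1415 + 7.4·261 + 2.1·728 + 8.7·394 = 14650.5; centroid 14650.5/24.8 ≈ 590.75.

x ≈ 591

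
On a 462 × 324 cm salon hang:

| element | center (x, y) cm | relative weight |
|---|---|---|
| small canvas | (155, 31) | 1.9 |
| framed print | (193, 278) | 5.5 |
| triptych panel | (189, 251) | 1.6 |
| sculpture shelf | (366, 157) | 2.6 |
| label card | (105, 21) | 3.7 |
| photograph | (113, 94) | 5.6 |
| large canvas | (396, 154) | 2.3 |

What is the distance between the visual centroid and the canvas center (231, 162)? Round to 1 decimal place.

≈ 39.3 cm

Weights sum to 1.9 + 5.5 + 1.6 + 2.6 + 3.7 + 5.6 + 2.3 = 23.2.
x: moment 4542.1 / weight 23.2 ≈ 195.78
y: moment 3356.0 / weight 23.2 ≈ 144.66
Relative to (231, 162): Δ = (-35.22, -17.34); |Δ| = √(-35.22² + -17.34²) ≈ 39.26.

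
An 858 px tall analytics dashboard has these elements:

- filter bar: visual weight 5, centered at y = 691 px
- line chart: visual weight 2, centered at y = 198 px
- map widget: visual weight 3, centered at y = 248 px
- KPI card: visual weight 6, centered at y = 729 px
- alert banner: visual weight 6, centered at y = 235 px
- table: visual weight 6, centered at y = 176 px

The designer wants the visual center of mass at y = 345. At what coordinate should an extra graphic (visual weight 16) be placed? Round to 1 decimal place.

y ≈ 234.1

New total weight: (5 + 2 + 3 + 6 + 6 + 6) + 16 = 44.
y: need Σw·y = 44·345 = 15180. Existing = 5·691 + 2·198 + 3·248 + 6·729 + 6·235 + 6·176 = 11435. Remainder 3745 / 16 ≈ 234.06.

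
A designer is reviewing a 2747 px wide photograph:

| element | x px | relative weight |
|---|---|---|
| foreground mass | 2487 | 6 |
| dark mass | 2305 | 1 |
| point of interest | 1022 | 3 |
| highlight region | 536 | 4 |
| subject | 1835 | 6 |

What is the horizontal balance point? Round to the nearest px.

x ≈ 1672

Total weight = 6 + 1 + 3 + 4 + 6 = 20.
x: (6·2487 + 1·2305 + 3·1022 + 4·536 + 6·1835) / 20 = 33447 / 20 ≈ 1672.35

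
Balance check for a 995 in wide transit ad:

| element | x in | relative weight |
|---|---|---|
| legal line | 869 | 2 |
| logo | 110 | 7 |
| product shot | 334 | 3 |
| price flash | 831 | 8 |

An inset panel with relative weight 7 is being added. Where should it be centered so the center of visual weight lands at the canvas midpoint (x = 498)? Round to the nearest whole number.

After adding the inset panel, total weight = 2 + 7 + 3 + 8 + 7 = 27.
x: target moment 27×498 = 13446; current 2·869 + 7·110 + 3·334 + 8·831 = 10158; the inset panel supplies 3288, so x = 3288/7 ≈ 469.71.

x ≈ 470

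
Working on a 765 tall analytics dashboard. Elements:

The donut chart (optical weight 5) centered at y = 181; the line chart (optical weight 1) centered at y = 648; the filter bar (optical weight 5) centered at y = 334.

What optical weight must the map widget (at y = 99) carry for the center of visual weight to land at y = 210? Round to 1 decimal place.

w ≈ 8.2

Existing Σw = 11 (5 + 1 + 5); existing moment 5·181 + 1·648 + 5·334 = 3223.
For the centroid to hit 210: (3223 + w·99) / (11 + w) = 210.
So w = (210·11 − 3223)/(99 − 210) = -913/-111 ≈ 8.23.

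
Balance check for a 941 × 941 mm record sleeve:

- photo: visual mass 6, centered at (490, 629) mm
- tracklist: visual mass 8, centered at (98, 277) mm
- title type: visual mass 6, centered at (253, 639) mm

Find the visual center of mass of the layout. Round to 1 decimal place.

Weights sum to 6 + 8 + 6 = 20.
Σw·x = 6·490 + 8·98 + 6·253 = 5242, so x̄ = 5242/20 ≈ 262.10.
Σw·y = 6·629 + 8·277 + 6·639 = 9824, so ȳ = 9824/20 ≈ 491.20.

(262.1, 491.2)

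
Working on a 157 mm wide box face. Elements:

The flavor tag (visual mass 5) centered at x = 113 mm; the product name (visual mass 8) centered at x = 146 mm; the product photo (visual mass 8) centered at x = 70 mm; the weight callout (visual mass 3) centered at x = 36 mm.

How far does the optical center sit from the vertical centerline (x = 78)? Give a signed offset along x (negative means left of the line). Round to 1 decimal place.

Weights sum to 5 + 8 + 8 + 3 = 24.
x: (5·113 + 8·146 + 8·70 + 3·36) / 24 = 2401 / 24 ≈ 100.04
Difference: 100.04 − 78 ≈ 22.04.

≈ 22.0 mm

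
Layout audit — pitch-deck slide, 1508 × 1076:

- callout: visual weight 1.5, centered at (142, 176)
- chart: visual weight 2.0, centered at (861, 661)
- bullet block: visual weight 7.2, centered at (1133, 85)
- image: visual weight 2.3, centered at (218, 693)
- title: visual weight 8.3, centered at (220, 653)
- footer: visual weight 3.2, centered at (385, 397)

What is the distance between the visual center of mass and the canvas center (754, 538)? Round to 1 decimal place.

Σw = 1.5 + 2.0 + 7.2 + 2.3 + 8.3 + 3.2 = 24.5.
Σw·x = 13652.0; x̄ = 13652.0/24.5 ≈ 557.22.
y: moment 10482.2 / weight 24.5 ≈ 427.84
From (754, 538): dx = -196.78, dy = -110.16, so the distance is √(dx²+dy²) ≈ 225.51.

≈ 225.5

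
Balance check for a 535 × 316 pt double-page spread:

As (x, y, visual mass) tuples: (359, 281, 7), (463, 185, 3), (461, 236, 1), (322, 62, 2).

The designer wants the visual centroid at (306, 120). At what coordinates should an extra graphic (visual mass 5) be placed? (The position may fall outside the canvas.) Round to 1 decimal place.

After adding the extra graphic, total weight = 7 + 3 + 1 + 2 + 5 = 18.
x: target moment 18×306 = 5508; current 7·359 + 3·463 + 1·461 + 2·322 = 5007; the extra graphic supplies 501, so x = 501/5 ≈ 100.20.
y: target moment 18×120 = 2160; current 7·281 + 3·185 + 1·236 + 2·62 = 2882; the extra graphic supplies -722, so y = -722/5 ≈ -144.40.

(100.2, -144.4)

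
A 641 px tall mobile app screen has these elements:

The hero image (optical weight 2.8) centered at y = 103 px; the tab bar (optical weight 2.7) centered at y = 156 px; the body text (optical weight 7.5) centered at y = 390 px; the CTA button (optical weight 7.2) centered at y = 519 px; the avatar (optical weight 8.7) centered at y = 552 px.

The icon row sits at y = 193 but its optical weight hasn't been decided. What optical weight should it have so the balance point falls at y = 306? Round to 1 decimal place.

Fixed elements: Σw = 2.8 + 2.7 + 7.5 + 7.2 + 8.7 = 28.9, Σw·y = 2.8·103 + 2.7·156 + 7.5·390 + 7.2·519 + 8.7·552 = 12173.8.
For the centroid to hit 306: (12173.8 + w·193) / (28.9 + w) = 306.
Solving: w = (306·28.9 − 12173.8) / (193 − 306) = -3330.4 / -113 ≈ 29.47.

w ≈ 29.5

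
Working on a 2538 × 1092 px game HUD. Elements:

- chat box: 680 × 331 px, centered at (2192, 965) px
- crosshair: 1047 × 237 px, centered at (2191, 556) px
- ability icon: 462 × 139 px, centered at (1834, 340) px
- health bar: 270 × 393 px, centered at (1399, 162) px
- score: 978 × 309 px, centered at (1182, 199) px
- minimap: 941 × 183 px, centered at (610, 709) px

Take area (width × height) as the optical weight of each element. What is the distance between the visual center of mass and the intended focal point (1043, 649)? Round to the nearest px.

Taking area as weight: chat box 680·331 = 225080, crosshair 1047·237 = 248139, ability icon 462·139 = 64218, health bar 270·393 = 106110, score 978·309 = 302202, minimap 941·183 = 172203. Sum 1117952.
x: moment 1765518205 / weight 1117952 ≈ 1579.24
Σw·y = 576421549; ȳ = 576421549/1117952 ≈ 515.60.
From (1043, 649): dx = 536.24, dy = -133.40, so the distance is √(dx²+dy²) ≈ 552.59.

≈ 553 px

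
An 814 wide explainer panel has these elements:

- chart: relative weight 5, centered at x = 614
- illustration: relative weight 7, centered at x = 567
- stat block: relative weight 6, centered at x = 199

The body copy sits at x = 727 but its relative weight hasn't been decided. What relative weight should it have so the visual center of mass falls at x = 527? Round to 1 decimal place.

Existing Σw = 18 (5 + 7 + 6); existing moment 5·614 + 7·567 + 6·199 = 8233.
For the centroid to hit 527: (8233 + w·727) / (18 + w) = 527.
Rearranging, w·(727 − 527) = 527·18 − 8233 = 1253, so w ≈ 1253/200 = 6.26.

w ≈ 6.3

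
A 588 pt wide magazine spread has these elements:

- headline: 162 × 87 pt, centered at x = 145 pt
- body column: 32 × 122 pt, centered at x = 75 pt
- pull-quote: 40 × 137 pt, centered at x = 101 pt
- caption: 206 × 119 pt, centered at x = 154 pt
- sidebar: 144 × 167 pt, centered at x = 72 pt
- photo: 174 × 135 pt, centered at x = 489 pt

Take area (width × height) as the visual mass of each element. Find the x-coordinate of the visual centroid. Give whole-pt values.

x ≈ 208

Areas: headline 162·87 = 14094, body column 32·122 = 3904, pull-quote 40·137 = 5480, caption 206·119 = 24514, sidebar 144·167 = 24048, photo 174·135 = 23490. Total weight = 95530.
Σw·x = 19883132; x̄ = 19883132/95530 ≈ 208.13.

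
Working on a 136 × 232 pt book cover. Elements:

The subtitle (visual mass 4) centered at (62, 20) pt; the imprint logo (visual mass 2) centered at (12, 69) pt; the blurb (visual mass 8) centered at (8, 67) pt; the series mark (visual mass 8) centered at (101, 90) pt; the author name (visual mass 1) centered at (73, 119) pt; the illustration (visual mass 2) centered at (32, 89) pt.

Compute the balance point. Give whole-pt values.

Σw = 4 + 2 + 8 + 8 + 1 + 2 = 25.
x-moment: 4·62 + 2·12 + 8·8 + 8·101 + 1·73 + 2·32 = 1281; centroid 1281/25 ≈ 51.24.
y-moment: 4·20 + 2·69 + 8·67 + 8·90 + 1·119 + 2·89 = 1771; centroid 1771/25 ≈ 70.84.

(51, 71)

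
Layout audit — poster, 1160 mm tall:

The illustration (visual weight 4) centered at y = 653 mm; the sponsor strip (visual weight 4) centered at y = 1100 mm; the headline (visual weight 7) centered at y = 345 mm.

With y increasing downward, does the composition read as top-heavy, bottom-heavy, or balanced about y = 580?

bottom-heavy

Σw = 4 + 4 + 7 = 15.
y-moment: 4·653 + 4·1100 + 7·345 = 9427; centroid 9427/15 ≈ 628.47.
628.5 lies below (larger y than) the midline 580, so the layout is bottom-heavy.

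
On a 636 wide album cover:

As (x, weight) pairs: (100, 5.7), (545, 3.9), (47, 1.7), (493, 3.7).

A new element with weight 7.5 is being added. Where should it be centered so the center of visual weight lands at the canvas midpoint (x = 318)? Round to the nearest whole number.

x ≈ 341

New total weight: (5.7 + 3.9 + 1.7 + 3.7) + 7.5 = 22.5.
Along x: (4599.5 + 7.5·x) / 22.5 = 318 (existing moment 5.7·100 + 3.9·545 + 1.7·47 + 3.7·493 = 4599.5) ⇒ x = (7155.0 − 4599.5) / 7.5 ≈ 340.73.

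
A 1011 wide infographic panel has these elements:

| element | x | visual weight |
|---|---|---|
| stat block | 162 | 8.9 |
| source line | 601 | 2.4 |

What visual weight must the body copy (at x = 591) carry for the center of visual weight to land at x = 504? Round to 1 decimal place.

Fixed elements: Σw = 8.9 + 2.4 = 11.3, Σw·x = 8.9·162 + 2.4·601 = 2884.2.
For the centroid to hit 504: (2884.2 + w·591) / (11.3 + w) = 504.
Rearranging, w·(591 − 504) = 504·11.3 − 2884.2 = 2811.0, so w ≈ 2811.0/87 = 32.31.

w ≈ 32.3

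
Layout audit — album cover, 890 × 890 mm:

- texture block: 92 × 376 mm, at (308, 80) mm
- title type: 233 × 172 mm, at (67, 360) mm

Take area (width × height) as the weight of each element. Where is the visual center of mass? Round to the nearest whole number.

Areas → weights: texture block 92·376 = 34592, title type 233·172 = 40076; Σw = 74668.
Σw·x = 34592·308 + 40076·67 = 13339428, so x̄ = 13339428/74668 ≈ 178.65.
Σw·y = 34592·80 + 40076·360 = 17194720, so ȳ = 17194720/74668 ≈ 230.28.

(179, 230)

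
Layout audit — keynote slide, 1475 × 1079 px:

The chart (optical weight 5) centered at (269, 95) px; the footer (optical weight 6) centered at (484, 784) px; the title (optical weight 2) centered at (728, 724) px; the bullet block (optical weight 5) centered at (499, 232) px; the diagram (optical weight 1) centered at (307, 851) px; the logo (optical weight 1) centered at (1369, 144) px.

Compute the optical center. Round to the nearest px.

(494, 439)

Weights sum to 5 + 6 + 2 + 5 + 1 + 1 = 20.
x-moment: 5·269 + 6·484 + 2·728 + 5·499 + 1·307 + 1·1369 = 9876; centroid 9876/20 ≈ 493.80.
y-moment: 5·95 + 6·784 + 2·724 + 5·232 + 1·851 + 1·144 = 8782; centroid 8782/20 ≈ 439.10.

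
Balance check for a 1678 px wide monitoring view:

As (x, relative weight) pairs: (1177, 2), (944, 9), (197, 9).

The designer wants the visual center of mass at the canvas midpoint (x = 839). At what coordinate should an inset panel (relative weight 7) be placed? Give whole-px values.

After adding the inset panel, total weight = 2 + 9 + 9 + 7 = 27.
x: target moment 27×839 = 22653; current 2·1177 + 9·944 + 9·197 = 12623; the inset panel supplies 10030, so x = 10030/7 ≈ 1432.86.

x ≈ 1433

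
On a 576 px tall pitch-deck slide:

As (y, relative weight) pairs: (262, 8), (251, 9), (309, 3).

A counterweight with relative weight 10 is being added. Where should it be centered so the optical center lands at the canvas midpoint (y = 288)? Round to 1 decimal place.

y ≈ 335.8

With the counterweight, Σw becomes 8 + 9 + 3 + 10 = 30.
y: need Σw·y = 30·288 = 8640. Existing = 8·262 + 9·251 + 3·309 = 5282. Remainder 3358 / 10 ≈ 335.80.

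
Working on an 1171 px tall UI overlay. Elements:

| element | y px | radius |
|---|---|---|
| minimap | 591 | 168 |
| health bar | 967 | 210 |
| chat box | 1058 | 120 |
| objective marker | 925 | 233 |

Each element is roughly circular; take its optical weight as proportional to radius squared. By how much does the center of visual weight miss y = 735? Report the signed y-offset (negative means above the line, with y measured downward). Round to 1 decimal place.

Weights ∝ r²: minimap 168² = 28224, health bar 210² = 44100, chat box 120² = 14400, objective marker 233² = 54289; Σw = 141013.
y: (28224·591 + 44100·967 + 14400·1058 + 54289·925) / 141013 = 124777609 / 141013 ≈ 884.87
Difference: 884.87 − 735 ≈ 149.87.

≈ 149.9 px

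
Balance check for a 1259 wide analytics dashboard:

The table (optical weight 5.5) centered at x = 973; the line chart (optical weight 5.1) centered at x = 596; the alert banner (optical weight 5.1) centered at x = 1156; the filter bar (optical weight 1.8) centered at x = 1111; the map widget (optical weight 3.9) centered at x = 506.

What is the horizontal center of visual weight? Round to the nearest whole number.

x ≈ 853

Weights sum to 5.5 + 5.1 + 5.1 + 1.8 + 3.9 = 21.4.
x-moment: 5.5·973 + 5.1·596 + 5.1·1156 + 1.8·1111 + 3.9·506 = 18259.9; centroid 18259.9/21.4 ≈ 853.27.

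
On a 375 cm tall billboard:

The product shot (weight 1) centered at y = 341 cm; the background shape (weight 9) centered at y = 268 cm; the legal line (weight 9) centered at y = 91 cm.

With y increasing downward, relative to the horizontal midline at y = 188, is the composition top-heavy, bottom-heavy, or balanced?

Σw = 1 + 9 + 9 = 19.
y-moment: 1·341 + 9·268 + 9·91 = 3572; centroid 3572/19 ≈ 188.00.
That equals the midline 188 — balanced.

balanced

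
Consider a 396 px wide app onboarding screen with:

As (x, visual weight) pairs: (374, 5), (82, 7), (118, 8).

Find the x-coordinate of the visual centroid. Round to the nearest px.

x ≈ 169

Total weight = 5 + 7 + 8 = 20.
Σw·x = 5·374 + 7·82 + 8·118 = 3388, so x̄ = 3388/20 ≈ 169.40.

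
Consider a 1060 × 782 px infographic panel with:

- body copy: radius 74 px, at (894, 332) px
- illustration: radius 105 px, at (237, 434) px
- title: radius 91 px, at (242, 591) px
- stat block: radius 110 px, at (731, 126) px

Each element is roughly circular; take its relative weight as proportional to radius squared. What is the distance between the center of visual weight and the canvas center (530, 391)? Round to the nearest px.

Weights ∝ r²: body copy 74² = 5476, illustration 105² = 11025, title 91² = 8281, stat block 110² = 12100; Σw = 36882.
x-moment: 5476·894 + 11025·237 + 8281·242 + 12100·731 = 18357571; centroid 18357571/36882 ≈ 497.74.
y-moment: 5476·332 + 11025·434 + 8281·591 + 12100·126 = 13021553; centroid 13021553/36882 ≈ 353.06.
Relative to (530, 391): Δ = (-32.26, -37.94); |Δ| = √(-32.26² + -37.94²) ≈ 49.80.

≈ 50 px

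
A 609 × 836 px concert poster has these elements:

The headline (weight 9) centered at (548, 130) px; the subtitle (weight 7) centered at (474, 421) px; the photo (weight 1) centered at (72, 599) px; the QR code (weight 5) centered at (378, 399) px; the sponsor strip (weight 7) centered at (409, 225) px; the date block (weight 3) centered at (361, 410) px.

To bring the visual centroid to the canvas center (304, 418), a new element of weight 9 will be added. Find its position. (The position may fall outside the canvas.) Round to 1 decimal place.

(-188.2, 846.9)

New total weight: (9 + 7 + 1 + 5 + 7 + 3) + 9 = 41.
Along x: (14158 + 9·x) / 41 = 304 (existing moment 9·548 + 7·474 + 1·72 + 5·378 + 7·409 + 3·361 = 14158) ⇒ x = (12464 − 14158) / 9 ≈ -188.22.
Along y: (9516 + 9·y) / 41 = 418 (existing moment 9·130 + 7·421 + 1·599 + 5·399 + 7·225 + 3·410 = 9516) ⇒ y = (17138 − 9516) / 9 ≈ 846.89.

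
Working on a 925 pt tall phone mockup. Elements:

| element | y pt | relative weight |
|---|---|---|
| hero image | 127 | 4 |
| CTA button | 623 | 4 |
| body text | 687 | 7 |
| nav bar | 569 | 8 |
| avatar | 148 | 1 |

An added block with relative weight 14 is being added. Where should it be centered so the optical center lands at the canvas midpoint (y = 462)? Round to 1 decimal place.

After adding the added block, total weight = 4 + 4 + 7 + 8 + 1 + 14 = 38.
Along y: (12509 + 14·y) / 38 = 462 (existing moment 4·127 + 4·623 + 7·687 + 8·569 + 1·148 = 12509) ⇒ y = (17556 − 12509) / 14 ≈ 360.50.

y ≈ 360.5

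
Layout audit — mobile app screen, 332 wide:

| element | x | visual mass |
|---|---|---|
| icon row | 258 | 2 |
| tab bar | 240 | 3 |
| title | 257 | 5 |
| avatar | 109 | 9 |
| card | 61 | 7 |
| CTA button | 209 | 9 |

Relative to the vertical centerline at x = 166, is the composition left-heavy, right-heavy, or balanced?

balanced

Total weight = 2 + 3 + 5 + 9 + 7 + 9 = 35.
x: (2·258 + 3·240 + 5·257 + 9·109 + 7·61 + 9·209) / 35 = 5810 / 35 ≈ 166.00
That equals the midline 166 — balanced.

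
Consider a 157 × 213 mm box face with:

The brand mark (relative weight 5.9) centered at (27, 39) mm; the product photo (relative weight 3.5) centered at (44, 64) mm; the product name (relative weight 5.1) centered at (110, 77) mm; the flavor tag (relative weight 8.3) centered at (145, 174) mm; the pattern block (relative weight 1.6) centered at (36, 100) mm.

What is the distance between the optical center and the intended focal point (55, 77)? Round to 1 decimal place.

Σw = 5.9 + 3.5 + 5.1 + 8.3 + 1.6 = 24.4.
x: (5.9·27 + 3.5·44 + 5.1·110 + 8.3·145 + 1.6·36) / 24.4 = 2135.4 / 24.4 ≈ 87.52
y: (5.9·39 + 3.5·64 + 5.1·77 + 8.3·174 + 1.6·100) / 24.4 = 2451.0 / 24.4 ≈ 100.45
From (55, 77): dx = 32.52, dy = 23.45, so the distance is √(dx²+dy²) ≈ 40.09.

≈ 40.1 mm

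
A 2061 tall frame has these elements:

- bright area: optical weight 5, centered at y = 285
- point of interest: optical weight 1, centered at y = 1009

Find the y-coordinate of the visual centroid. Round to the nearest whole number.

Weights sum to 5 + 1 = 6.
Σw·y = 5·285 + 1·1009 = 2434, so ȳ = 2434/6 ≈ 405.67.

y ≈ 406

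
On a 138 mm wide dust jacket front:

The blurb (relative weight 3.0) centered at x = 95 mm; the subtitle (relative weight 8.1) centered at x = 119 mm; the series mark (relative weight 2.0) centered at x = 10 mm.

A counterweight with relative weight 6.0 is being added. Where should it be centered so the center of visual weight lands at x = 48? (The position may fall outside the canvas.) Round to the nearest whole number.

With the counterweight, Σw becomes 3.0 + 8.1 + 2.0 + 6.0 = 19.1.
x: target moment 19.1×48 = 916.8; current 3.0·95 + 8.1·119 + 2.0·10 = 1268.9; the counterweight supplies -352.1, so x = -352.1/6.0 ≈ -58.68.

x ≈ -59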